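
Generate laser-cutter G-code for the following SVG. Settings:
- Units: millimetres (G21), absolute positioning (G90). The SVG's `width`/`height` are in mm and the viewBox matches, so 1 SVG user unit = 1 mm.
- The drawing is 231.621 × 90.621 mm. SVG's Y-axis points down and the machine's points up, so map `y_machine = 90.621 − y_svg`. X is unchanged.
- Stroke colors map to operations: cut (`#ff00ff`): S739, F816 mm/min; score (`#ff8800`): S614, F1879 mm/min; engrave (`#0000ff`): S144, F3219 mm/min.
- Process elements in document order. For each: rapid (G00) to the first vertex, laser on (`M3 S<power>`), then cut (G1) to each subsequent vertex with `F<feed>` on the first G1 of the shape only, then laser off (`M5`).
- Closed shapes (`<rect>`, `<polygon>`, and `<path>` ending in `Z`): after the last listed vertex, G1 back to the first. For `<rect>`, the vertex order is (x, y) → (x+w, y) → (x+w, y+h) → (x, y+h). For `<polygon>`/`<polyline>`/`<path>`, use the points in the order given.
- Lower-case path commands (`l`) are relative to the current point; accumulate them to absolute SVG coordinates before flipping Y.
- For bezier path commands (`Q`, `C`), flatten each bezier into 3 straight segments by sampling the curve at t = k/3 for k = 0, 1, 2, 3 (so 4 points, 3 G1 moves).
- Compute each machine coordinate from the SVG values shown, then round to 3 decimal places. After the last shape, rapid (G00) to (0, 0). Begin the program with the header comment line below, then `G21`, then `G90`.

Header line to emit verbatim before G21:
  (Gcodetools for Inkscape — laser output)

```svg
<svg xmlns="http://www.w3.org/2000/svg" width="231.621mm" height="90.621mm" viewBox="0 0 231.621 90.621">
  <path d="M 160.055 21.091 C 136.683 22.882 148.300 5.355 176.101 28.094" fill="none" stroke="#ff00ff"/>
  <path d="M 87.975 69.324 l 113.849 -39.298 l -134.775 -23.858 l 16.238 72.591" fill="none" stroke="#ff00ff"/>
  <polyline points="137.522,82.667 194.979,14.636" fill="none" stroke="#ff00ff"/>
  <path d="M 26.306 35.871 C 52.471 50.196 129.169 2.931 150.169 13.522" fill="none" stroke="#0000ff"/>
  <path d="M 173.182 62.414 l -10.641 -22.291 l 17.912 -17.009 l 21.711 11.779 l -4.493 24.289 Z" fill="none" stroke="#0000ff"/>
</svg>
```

viewBox `0 0 231.621 90.621` with mm width/height → 1 unit = 1 mm. Flip: y_m = 90.621 − y_svg.

**Shape 1** — `<path>` cubic bezier, stroke `#ff00ff` → cut (S739, F816). Control points (SVG): P0=(160.055,21.091), P1=(136.683,22.882), P2=(148.300,5.355), P3=(176.101,28.094); sampled at t=k/3. Machine vertices: (160.055,69.530) → (147.650,71.972) → (154.391,74.051) → (176.101,62.527). Open path.

**Shape 2** — `<path>` open polyline, stroke `#ff00ff` → cut (S739, F816). Machine vertices: (87.975,21.297) → (201.824,60.595) → (67.049,84.453) → (83.287,11.862). Open path.

**Shape 3** — `<polyline>` line segment, stroke `#ff00ff` → cut (S739, F816). Machine vertices: (137.522,7.954) → (194.979,75.985). Open path.

**Shape 4** — `<path>` cubic bezier, stroke `#0000ff` → engrave (S144, F3219). Control points (SVG): P0=(26.306,35.871), P1=(52.471,50.196), P2=(129.169,2.931), P3=(150.169,13.522); sampled at t=k/3. Machine vertices: (26.306,54.750) → (65.381,56.531) → (114.537,72.829) → (150.169,77.099). Open path.

**Shape 5** — `<path>` regular polygon, stroke `#0000ff` → engrave (S144, F3219). Machine vertices: (173.182,28.207) → (162.541,50.498) → (180.453,67.507) → (202.164,55.728) → (197.671,31.439) → (173.182,28.207). Closed: final G1 returns to the first vertex.

(Gcodetools for Inkscape — laser output)
G21
G90
G00 X160.055 Y69.530
M3 S739
G1 X147.650 Y71.972 F816
G1 X154.391 Y74.051
G1 X176.101 Y62.527
M5
G00 X87.975 Y21.297
M3 S739
G1 X201.824 Y60.595 F816
G1 X67.049 Y84.453
G1 X83.287 Y11.862
M5
G00 X137.522 Y7.954
M3 S739
G1 X194.979 Y75.985 F816
M5
G00 X26.306 Y54.750
M3 S144
G1 X65.381 Y56.531 F3219
G1 X114.537 Y72.829
G1 X150.169 Y77.099
M5
G00 X173.182 Y28.207
M3 S144
G1 X162.541 Y50.498 F3219
G1 X180.453 Y67.507
G1 X202.164 Y55.728
G1 X197.671 Y31.439
G1 X173.182 Y28.207
M5
G00 X0.000 Y0.000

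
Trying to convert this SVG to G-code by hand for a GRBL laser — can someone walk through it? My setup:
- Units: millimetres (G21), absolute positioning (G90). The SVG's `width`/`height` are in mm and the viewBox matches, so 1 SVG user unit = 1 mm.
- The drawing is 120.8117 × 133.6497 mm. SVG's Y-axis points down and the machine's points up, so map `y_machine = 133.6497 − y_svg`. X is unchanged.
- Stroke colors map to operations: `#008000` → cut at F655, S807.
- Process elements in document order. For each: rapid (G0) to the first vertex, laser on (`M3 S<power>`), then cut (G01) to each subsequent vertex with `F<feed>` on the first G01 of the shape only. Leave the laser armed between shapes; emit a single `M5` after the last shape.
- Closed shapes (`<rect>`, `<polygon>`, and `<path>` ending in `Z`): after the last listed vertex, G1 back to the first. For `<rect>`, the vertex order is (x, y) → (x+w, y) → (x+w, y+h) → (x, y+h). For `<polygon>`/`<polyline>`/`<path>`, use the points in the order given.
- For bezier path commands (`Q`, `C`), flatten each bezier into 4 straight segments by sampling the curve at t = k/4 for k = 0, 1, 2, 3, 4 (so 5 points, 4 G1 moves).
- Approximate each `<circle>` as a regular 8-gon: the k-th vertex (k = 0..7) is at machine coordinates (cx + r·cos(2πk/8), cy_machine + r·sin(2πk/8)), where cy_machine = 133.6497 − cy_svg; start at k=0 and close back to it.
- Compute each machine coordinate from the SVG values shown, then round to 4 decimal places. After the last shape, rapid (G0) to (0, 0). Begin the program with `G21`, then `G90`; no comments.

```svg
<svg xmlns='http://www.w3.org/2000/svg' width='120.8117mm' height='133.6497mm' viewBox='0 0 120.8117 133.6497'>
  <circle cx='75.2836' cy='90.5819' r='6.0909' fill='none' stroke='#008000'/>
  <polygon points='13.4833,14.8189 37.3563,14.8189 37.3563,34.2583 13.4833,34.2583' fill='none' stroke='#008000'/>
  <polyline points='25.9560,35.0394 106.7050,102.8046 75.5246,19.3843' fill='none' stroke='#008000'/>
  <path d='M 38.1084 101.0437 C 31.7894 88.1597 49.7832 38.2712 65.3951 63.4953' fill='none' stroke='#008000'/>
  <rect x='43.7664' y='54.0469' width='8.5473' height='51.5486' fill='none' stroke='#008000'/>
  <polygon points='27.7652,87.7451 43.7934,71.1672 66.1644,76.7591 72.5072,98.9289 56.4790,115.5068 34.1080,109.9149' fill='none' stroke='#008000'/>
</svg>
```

G21
G90
G0 X81.3745 Y43.0678
M3 S807
G01 X79.5905 Y47.3747 F655
G01 X75.2836 Y49.1587
G01 X70.9767 Y47.3747
G01 X69.1927 Y43.0678
G01 X70.9767 Y38.7609
G01 X75.2836 Y36.9769
G01 X79.5905 Y38.7609
G01 X81.3745 Y43.0678
G0 X13.4833 Y118.8308
M3 S807
G01 X37.3563 Y118.8308 F655
G01 X37.3563 Y99.3914
G01 X13.4833 Y99.3914
G01 X13.4833 Y118.8308
G0 X25.9560 Y98.6103
M3 S807
G01 X106.7050 Y30.8451 F655
G01 X75.5246 Y114.2654
G0 X38.1084 Y32.6060
M3 S807
G01 X37.5107 Y47.4555 F655
G01 X43.5277 Y65.6707
G01 X53.6567 Y76.7407
G01 X65.3951 Y70.1544
G0 X43.7664 Y79.6028
M3 S807
G01 X52.3137 Y79.6028 F655
G01 X52.3137 Y28.0542
G01 X43.7664 Y28.0542
G01 X43.7664 Y79.6028
G0 X27.7652 Y45.9046
M3 S807
G01 X43.7934 Y62.4825 F655
G01 X66.1644 Y56.8906
G01 X72.5072 Y34.7208
G01 X56.4790 Y18.1429
G01 X34.1080 Y23.7348
G01 X27.7652 Y45.9046
M5
G0 X0.0000 Y0.0000

viewBox `0 0 120.8117 133.6497` with mm width/height → 1 unit = 1 mm. Flip: y_m = 133.6497 − y_svg.

**Shape 1** — `<circle>` circle, stroke `#008000` → cut (S807, F655). Machine vertices: (81.3745,43.0678) → (79.5905,47.3747) → (75.2836,49.1587) → (70.9767,47.3747) → (69.1927,43.0678) → (70.9767,38.7609) → (75.2836,36.9769) → (79.5905,38.7609) → (81.3745,43.0678). Closed: final G1 returns to the first vertex.

**Shape 2** — `<polygon>` rectangle, stroke `#008000` → cut (S807, F655). Machine vertices: (13.4833,118.8308) → (37.3563,118.8308) → (37.3563,99.3914) → (13.4833,99.3914) → (13.4833,118.8308). Closed: final G1 returns to the first vertex.

**Shape 3** — `<polyline>` open polyline, stroke `#008000` → cut (S807, F655). Machine vertices: (25.9560,98.6103) → (106.7050,30.8451) → (75.5246,114.2654). Open path.

**Shape 4** — `<path>` cubic bezier, stroke `#008000` → cut (S807, F655). Control points (SVG): P0=(38.1084,101.0437), P1=(31.7894,88.1597), P2=(49.7832,38.2712), P3=(65.3951,63.4953); sampled at t=k/4. Machine vertices: (38.1084,32.6060) → (37.5107,47.4555) → (43.5277,65.6707) → (53.6567,76.7407) → (65.3951,70.1544). Open path.

**Shape 5** — `<rect>` rectangle, stroke `#008000` → cut (S807, F655). Machine vertices: (43.7664,79.6028) → (52.3137,79.6028) → (52.3137,28.0542) → (43.7664,28.0542) → (43.7664,79.6028). Closed: final G1 returns to the first vertex.

**Shape 6** — `<polygon>` regular polygon, stroke `#008000` → cut (S807, F655). Machine vertices: (27.7652,45.9046) → (43.7934,62.4825) → (66.1644,56.8906) → (72.5072,34.7208) → (56.4790,18.1429) → (34.1080,23.7348) → (27.7652,45.9046). Closed: final G1 returns to the first vertex.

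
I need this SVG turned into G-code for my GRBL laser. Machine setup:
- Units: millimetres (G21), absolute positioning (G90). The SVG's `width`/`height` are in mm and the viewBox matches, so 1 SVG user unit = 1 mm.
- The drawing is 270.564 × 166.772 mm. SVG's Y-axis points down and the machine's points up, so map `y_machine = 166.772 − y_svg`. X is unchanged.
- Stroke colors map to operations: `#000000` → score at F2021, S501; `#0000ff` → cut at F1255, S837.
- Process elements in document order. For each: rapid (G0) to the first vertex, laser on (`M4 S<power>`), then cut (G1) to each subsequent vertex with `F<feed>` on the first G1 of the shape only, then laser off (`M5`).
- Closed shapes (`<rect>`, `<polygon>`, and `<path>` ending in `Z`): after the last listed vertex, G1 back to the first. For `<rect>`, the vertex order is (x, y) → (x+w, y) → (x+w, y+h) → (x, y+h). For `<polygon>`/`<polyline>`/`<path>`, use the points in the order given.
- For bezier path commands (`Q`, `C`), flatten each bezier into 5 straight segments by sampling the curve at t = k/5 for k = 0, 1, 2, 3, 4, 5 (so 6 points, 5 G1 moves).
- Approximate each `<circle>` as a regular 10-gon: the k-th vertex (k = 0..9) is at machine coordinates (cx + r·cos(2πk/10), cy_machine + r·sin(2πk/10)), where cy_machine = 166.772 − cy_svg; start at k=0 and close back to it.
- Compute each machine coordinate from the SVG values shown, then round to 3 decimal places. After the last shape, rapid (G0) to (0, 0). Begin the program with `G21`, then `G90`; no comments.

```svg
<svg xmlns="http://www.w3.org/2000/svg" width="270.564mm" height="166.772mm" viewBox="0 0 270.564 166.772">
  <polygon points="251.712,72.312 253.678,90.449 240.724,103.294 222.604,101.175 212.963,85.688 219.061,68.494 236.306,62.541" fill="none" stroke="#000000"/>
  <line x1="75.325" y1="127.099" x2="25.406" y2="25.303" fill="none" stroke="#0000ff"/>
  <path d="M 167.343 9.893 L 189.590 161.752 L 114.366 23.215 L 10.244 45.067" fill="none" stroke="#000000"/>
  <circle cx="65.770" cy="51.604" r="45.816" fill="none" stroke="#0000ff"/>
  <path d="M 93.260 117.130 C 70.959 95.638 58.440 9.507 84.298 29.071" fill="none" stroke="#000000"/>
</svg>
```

G21
G90
G0 X251.712 Y94.460
M4 S501
G1 X253.678 Y76.323 F2021
G1 X240.724 Y63.478
G1 X222.604 Y65.597
G1 X212.963 Y81.084
G1 X219.061 Y98.278
G1 X236.306 Y104.231
G1 X251.712 Y94.460
M5
G0 X75.325 Y39.673
M4 S837
G1 X25.406 Y141.469 F1255
M5
G0 X167.343 Y156.879
M4 S501
G1 X189.590 Y5.020 F2021
G1 X114.366 Y143.557
G1 X10.244 Y121.705
M5
G0 X111.586 Y115.168
M4 S837
G1 X102.836 Y142.098 F1255
G1 X79.928 Y158.742
G1 X51.612 Y158.742
G1 X28.704 Y142.098
G1 X19.954 Y115.168
G1 X28.704 Y88.238
G1 X51.612 Y71.594
G1 X79.928 Y71.594
G1 X102.836 Y88.238
G1 X111.586 Y115.168
M5
G0 X93.260 Y49.642
M4 S501
G1 X81.282 Y68.931 F2021
G1 X73.024 Y95.558
G1 X69.859 Y121.346
G1 X73.160 Y138.119
G1 X84.298 Y137.701
M5
G0 X0.000 Y0.000

Since the viewBox matches the mm dimensions, user units are millimetres directly. The only transform is the Y-flip y_m = 166.772 − y_svg.

Shape 1 is a regular polygon drawn with `<polygon>`. Its stroke #000000 means score at S501, F2021. After flipping Y the toolpath is (251.712,94.460) → (253.678,76.323) → (240.724,63.478) → (222.604,65.597) → (212.963,81.084) → (219.061,98.278) → (236.306,104.231) → (251.712,94.460), returning to the start.

Shape 2 is a line segment drawn with `<line>`. Its stroke #0000ff means cut at S837, F1255. After flipping Y the toolpath is (75.325,39.673) → (25.406,141.469).

Shape 3 is a open polyline drawn with `<path>`. Its stroke #000000 means score at S501, F2021. After flipping Y the toolpath is (167.343,156.879) → (189.590,5.020) → (114.366,143.557) → (10.244,121.705).

Shape 4 is a circle drawn with `<circle>`. Its stroke #0000ff means cut at S837, F1255. After flipping Y the toolpath is (111.586,115.168) → (102.836,142.098) → (79.928,158.742) → (51.612,158.742) → (28.704,142.098) → (19.954,115.168) → (28.704,88.238) → (51.612,71.594) → (79.928,71.594) → (102.836,88.238) → (111.586,115.168), returning to the start.

Shape 5 is a cubic bezier drawn with `<path>`. Its stroke #000000 means score at S501, F2021. After flipping Y the toolpath is (93.260,49.642) → (81.282,68.931) → (73.024,95.558) → (69.859,121.346) → (73.160,138.119) → (84.298,137.701).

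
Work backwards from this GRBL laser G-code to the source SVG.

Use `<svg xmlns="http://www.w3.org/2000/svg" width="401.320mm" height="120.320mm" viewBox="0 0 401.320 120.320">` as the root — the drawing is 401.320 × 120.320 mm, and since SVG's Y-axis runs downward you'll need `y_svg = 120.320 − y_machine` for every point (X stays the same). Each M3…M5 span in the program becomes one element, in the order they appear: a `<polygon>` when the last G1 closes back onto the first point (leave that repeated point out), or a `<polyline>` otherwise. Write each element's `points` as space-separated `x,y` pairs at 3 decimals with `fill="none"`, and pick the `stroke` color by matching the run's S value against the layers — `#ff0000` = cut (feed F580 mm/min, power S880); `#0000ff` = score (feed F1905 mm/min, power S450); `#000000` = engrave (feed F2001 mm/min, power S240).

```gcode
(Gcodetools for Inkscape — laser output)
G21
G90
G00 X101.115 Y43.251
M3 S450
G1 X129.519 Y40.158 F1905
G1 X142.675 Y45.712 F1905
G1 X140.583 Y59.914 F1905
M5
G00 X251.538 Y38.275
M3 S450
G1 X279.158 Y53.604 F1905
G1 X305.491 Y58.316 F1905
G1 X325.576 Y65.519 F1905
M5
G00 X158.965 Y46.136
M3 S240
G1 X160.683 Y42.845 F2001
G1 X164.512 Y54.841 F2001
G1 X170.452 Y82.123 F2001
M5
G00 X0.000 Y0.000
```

<svg xmlns="http://www.w3.org/2000/svg" width="401.320mm" height="120.320mm" viewBox="0 0 401.320 120.320">
  <polyline points="101.115,77.069 129.519,80.162 142.675,74.608 140.583,60.406" fill="none" stroke="#0000ff"/>
  <polyline points="251.538,82.045 279.158,66.716 305.491,62.004 325.576,54.801" fill="none" stroke="#0000ff"/>
  <polyline points="158.965,74.184 160.683,77.475 164.512,65.479 170.452,38.197" fill="none" stroke="#000000"/>
</svg>

y_svg = 120.320 − y_m.

[1] S450→`#0000ff` (score); open run; points: 101.115,77.069 129.519,80.162 142.675,74.608 140.583,60.406

[2] S450→`#0000ff` (score); open run; points: 251.538,82.045 279.158,66.716 305.491,62.004 325.576,54.801

[3] S240→`#000000` (engrave); open run; points: 158.965,74.184 160.683,77.475 164.512,65.479 170.452,38.197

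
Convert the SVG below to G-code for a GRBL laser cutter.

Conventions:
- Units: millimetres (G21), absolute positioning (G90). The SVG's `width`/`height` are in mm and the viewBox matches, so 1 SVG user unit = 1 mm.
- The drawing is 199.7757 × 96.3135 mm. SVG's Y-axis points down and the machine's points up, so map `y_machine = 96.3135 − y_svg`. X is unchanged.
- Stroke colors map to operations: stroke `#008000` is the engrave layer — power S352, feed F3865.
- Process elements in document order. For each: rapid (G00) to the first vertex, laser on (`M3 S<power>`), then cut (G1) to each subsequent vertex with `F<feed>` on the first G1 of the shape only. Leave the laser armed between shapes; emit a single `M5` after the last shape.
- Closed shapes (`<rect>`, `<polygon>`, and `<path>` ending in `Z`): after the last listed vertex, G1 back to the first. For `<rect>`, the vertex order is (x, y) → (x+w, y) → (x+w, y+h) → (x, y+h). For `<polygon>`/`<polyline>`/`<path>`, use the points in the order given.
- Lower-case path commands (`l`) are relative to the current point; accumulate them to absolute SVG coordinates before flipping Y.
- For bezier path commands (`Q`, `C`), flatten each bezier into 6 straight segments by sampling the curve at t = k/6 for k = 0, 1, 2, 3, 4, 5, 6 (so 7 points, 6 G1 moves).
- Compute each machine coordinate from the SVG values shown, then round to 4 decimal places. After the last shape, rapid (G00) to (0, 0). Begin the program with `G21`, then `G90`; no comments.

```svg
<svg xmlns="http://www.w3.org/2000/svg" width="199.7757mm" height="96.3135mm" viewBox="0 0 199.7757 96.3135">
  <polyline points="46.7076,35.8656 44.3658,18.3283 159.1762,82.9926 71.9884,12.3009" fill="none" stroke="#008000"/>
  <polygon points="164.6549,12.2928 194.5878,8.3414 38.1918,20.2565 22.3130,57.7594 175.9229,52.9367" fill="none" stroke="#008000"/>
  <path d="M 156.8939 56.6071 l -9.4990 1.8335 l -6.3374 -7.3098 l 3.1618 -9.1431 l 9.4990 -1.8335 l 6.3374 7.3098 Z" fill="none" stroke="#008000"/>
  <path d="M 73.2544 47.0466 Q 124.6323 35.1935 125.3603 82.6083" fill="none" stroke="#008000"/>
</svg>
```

1 u = 1 mm; y_m = 96.3135 − y.

[1] `<polyline>` open polyline, #008000→engrave S352 F3865: (46.7076,60.4479) → (44.3658,77.9852) → (159.1762,13.3209) → (71.9884,84.0126)

[2] `<polygon>` closed polygon, #008000→engrave S352 F3865: (164.6549,84.0207) → (194.5878,87.9721) → (38.1918,76.0570) → (22.3130,38.5541) → (175.9229,43.3768) → (164.6549,84.0207) (closed)

[3] `<path>` regular polygon, #008000→engrave S352 F3865: (156.8939,39.7064) → (147.3949,37.8729) → (141.0575,45.1827) → (144.2193,54.3258) → (153.7183,56.1593) → (160.0557,48.8495) → (156.8939,39.7064) (closed)

[4] `<path>` quadratic bezier, #008000→engrave S352 F3865: (73.2544,49.2669) → (88.9734,51.5716) → (101.8786,50.5836) → (111.9698,46.3030) → (119.2472,38.7297) → (123.7107,27.8638) → (125.3603,13.7052)

G21
G90
G00 X46.7076 Y60.4479
M3 S352
G1 X44.3658 Y77.9852 F3865
G1 X159.1762 Y13.3209
G1 X71.9884 Y84.0126
G00 X164.6549 Y84.0207
M3 S352
G1 X194.5878 Y87.9721 F3865
G1 X38.1918 Y76.0570
G1 X22.3130 Y38.5541
G1 X175.9229 Y43.3768
G1 X164.6549 Y84.0207
G00 X156.8939 Y39.7064
M3 S352
G1 X147.3949 Y37.8729 F3865
G1 X141.0575 Y45.1827
G1 X144.2193 Y54.3258
G1 X153.7183 Y56.1593
G1 X160.0557 Y48.8495
G1 X156.8939 Y39.7064
G00 X73.2544 Y49.2669
M3 S352
G1 X88.9734 Y51.5716 F3865
G1 X101.8786 Y50.5836
G1 X111.9698 Y46.3030
G1 X119.2472 Y38.7297
G1 X123.7107 Y27.8638
G1 X125.3603 Y13.7052
M5
G00 X0.0000 Y0.0000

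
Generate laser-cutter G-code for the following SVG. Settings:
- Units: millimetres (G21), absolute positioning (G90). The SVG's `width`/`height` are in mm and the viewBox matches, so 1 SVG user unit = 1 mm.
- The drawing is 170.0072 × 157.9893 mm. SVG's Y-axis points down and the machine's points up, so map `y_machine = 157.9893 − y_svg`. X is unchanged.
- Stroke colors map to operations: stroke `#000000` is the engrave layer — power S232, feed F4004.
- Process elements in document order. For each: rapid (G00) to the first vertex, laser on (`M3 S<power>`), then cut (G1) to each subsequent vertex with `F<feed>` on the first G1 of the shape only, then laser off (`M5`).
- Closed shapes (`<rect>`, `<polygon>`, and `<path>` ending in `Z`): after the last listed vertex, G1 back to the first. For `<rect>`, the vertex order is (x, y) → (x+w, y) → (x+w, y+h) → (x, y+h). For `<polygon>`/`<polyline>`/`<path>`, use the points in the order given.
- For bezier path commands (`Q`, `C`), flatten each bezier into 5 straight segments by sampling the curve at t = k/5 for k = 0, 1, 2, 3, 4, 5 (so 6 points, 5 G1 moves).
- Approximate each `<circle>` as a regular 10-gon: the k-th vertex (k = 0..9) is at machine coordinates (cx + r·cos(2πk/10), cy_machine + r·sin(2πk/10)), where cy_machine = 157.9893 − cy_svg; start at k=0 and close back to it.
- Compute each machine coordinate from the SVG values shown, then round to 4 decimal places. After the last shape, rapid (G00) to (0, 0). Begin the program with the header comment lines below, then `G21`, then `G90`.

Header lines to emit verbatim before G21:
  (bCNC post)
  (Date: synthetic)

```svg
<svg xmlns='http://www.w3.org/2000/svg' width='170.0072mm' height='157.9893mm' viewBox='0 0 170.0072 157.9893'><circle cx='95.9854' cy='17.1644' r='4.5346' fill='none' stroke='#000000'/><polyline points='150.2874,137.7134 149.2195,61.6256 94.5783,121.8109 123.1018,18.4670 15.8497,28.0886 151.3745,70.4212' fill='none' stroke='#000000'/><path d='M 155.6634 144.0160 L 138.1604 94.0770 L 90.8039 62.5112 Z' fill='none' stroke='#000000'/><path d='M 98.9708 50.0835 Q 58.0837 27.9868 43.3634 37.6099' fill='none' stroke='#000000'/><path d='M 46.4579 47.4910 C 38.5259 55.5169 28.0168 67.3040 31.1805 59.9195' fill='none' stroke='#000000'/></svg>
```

(bCNC post)
(Date: synthetic)
G21
G90
G00 X100.5200 Y140.8249
M3 S232
G1 X99.6540 Y143.4903 F4004
G1 X97.3867 Y145.1376
G1 X94.5841 Y145.1376
G1 X92.3168 Y143.4903
G1 X91.4508 Y140.8249
G1 X92.3168 Y138.1595
G1 X94.5841 Y136.5122
G1 X97.3867 Y136.5122
G1 X99.6540 Y138.1595
G1 X100.5200 Y140.8249
M5
G00 X150.2874 Y20.2759
M3 S232
G1 X149.2195 Y96.3637 F4004
G1 X94.5783 Y36.1784
G1 X123.1018 Y139.5223
G1 X15.8497 Y129.9007
G1 X151.3745 Y87.5681
M5
G00 X155.6634 Y13.9733
M3 S232
G1 X138.1604 Y63.9123 F4004
G1 X90.8039 Y95.4781
G1 X155.6634 Y13.9733
M5
G00 X98.9708 Y107.9058
M3 S232
G1 X83.6626 Y115.4757 F4004
G1 X70.4478 Y120.5080
G1 X59.3263 Y123.0027
G1 X50.2982 Y122.9598
G1 X43.3634 Y120.3794
M5
G00 X46.4579 Y110.4983
M3 S232
G1 X41.5194 Y105.4149 F4004
G1 X36.7425 Y100.5295
G1 X32.9070 Y96.9431
G1 X30.7930 Y95.7562
G1 X31.1805 Y98.0698
M5
G00 X0.0000 Y0.0000

viewBox `0 0 170.0072 157.9893` with mm width/height → 1 unit = 1 mm. Flip: y_m = 157.9893 − y_svg.

**Shape 1** — `<circle>` circle, stroke `#000000` → engrave (S232, F4004). Machine vertices: (100.5200,140.8249) → (99.6540,143.4903) → (97.3867,145.1376) → (94.5841,145.1376) → (92.3168,143.4903) → (91.4508,140.8249) → (92.3168,138.1595) → (94.5841,136.5122) → (97.3867,136.5122) → (99.6540,138.1595) → (100.5200,140.8249). Closed: final G1 returns to the first vertex.

**Shape 2** — `<polyline>` open polyline, stroke `#000000` → engrave (S232, F4004). Machine vertices: (150.2874,20.2759) → (149.2195,96.3637) → (94.5783,36.1784) → (123.1018,139.5223) → (15.8497,129.9007) → (151.3745,87.5681). Open path.

**Shape 3** — `<path>` closed polygon, stroke `#000000` → engrave (S232, F4004). Machine vertices: (155.6634,13.9733) → (138.1604,63.9123) → (90.8039,95.4781) → (155.6634,13.9733). Closed: final G1 returns to the first vertex.

**Shape 4** — `<path>` quadratic bezier, stroke `#000000` → engrave (S232, F4004). Control points (SVG): P0=(98.9708,50.0835), P1=(58.0837,27.9868), P2=(43.3634,37.6099); sampled at t=k/5. Machine vertices: (98.9708,107.9058) → (83.6626,115.4757) → (70.4478,120.5080) → (59.3263,123.0027) → (50.2982,122.9598) → (43.3634,120.3794). Open path.

**Shape 5** — `<path>` cubic bezier, stroke `#000000` → engrave (S232, F4004). Control points (SVG): P0=(46.4579,47.4910), P1=(38.5259,55.5169), P2=(28.0168,67.3040), P3=(31.1805,59.9195); sampled at t=k/5. Machine vertices: (46.4579,110.4983) → (41.5194,105.4149) → (36.7425,100.5295) → (32.9070,96.9431) → (30.7930,95.7562) → (31.1805,98.0698). Open path.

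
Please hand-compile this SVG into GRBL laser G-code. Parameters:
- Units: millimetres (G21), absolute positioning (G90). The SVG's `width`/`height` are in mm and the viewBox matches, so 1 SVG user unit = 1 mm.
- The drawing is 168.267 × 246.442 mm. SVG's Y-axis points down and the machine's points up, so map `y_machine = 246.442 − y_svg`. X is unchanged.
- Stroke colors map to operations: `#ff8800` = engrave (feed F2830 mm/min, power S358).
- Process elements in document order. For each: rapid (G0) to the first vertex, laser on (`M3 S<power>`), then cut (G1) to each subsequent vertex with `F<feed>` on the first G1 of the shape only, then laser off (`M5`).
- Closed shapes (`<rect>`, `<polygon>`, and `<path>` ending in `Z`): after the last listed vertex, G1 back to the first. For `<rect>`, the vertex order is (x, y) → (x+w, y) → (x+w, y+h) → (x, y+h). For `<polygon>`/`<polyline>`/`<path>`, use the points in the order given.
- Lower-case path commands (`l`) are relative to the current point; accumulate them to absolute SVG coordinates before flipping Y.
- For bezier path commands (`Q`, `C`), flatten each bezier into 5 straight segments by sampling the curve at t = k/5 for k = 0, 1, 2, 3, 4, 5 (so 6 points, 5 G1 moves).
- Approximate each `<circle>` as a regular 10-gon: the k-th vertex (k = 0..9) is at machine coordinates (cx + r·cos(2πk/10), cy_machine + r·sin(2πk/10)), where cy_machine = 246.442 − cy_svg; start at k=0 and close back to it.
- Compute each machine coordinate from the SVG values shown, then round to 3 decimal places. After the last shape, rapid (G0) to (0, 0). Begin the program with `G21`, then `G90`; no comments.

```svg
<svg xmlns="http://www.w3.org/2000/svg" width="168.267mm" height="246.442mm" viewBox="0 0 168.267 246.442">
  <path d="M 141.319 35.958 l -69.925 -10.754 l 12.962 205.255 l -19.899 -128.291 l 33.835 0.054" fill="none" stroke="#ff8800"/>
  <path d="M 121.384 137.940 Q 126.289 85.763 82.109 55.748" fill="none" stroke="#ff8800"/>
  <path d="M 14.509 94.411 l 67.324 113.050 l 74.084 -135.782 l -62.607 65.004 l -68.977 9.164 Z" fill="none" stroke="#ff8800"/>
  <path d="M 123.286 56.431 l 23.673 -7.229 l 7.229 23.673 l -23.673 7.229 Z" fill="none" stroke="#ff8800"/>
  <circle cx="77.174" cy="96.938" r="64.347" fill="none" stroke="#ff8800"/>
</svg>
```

G21
G90
G0 X141.319 Y210.484
M3 S358
G1 X71.394 Y221.238 F2830
G1 X84.356 Y15.983
G1 X64.457 Y144.274
G1 X98.292 Y144.220
M5
G0 X121.384 Y108.502
M3 S358
G1 X121.383 Y128.486 F2830
G1 X117.454 Y146.698
G1 X109.599 Y163.136
G1 X97.818 Y177.802
G1 X82.109 Y190.694
M5
G0 X14.509 Y152.031
M3 S358
G1 X81.833 Y38.981 F2830
G1 X155.917 Y174.763
G1 X93.310 Y109.759
G1 X24.333 Y100.595
G1 X14.509 Y152.031
M5
G0 X123.286 Y190.011
M3 S358
G1 X146.959 Y197.240 F2830
G1 X154.188 Y173.567
G1 X130.515 Y166.338
G1 X123.286 Y190.011
M5
G0 X141.521 Y149.504
M3 S358
G1 X129.232 Y187.326 F2830
G1 X97.058 Y210.702
G1 X57.290 Y210.702
G1 X25.116 Y187.326
G1 X12.827 Y149.504
G1 X25.116 Y111.682
G1 X57.290 Y88.306
G1 X97.058 Y88.306
G1 X129.232 Y111.682
G1 X141.521 Y149.504
M5
G0 X0.000 Y0.000

1 u = 1 mm; y_m = 246.442 − y.

[1] `<path>` open polyline, #ff8800→engrave S358 F2830: (141.319,210.484) → (71.394,221.238) → (84.356,15.983) → (64.457,144.274) → (98.292,144.220)

[2] `<path>` quadratic bezier, #ff8800→engrave S358 F2830: (121.384,108.502) → (121.383,128.486) → (117.454,146.698) → (109.599,163.136) → (97.818,177.802) → (82.109,190.694)

[3] `<path>` closed polygon, #ff8800→engrave S358 F2830: (14.509,152.031) → (81.833,38.981) → (155.917,174.763) → (93.310,109.759) → (24.333,100.595) → (14.509,152.031) (closed)

[4] `<path>` regular polygon, #ff8800→engrave S358 F2830: (123.286,190.011) → (146.959,197.240) → (154.188,173.567) → (130.515,166.338) → (123.286,190.011) (closed)

[5] `<circle>` circle, #ff8800→engrave S358 F2830: (141.521,149.504) → (129.232,187.326) → (97.058,210.702) → (57.290,210.702) → (25.116,187.326) → (12.827,149.504) → (25.116,111.682) → (57.290,88.306) → (97.058,88.306) → (129.232,111.682) → (141.521,149.504) (closed)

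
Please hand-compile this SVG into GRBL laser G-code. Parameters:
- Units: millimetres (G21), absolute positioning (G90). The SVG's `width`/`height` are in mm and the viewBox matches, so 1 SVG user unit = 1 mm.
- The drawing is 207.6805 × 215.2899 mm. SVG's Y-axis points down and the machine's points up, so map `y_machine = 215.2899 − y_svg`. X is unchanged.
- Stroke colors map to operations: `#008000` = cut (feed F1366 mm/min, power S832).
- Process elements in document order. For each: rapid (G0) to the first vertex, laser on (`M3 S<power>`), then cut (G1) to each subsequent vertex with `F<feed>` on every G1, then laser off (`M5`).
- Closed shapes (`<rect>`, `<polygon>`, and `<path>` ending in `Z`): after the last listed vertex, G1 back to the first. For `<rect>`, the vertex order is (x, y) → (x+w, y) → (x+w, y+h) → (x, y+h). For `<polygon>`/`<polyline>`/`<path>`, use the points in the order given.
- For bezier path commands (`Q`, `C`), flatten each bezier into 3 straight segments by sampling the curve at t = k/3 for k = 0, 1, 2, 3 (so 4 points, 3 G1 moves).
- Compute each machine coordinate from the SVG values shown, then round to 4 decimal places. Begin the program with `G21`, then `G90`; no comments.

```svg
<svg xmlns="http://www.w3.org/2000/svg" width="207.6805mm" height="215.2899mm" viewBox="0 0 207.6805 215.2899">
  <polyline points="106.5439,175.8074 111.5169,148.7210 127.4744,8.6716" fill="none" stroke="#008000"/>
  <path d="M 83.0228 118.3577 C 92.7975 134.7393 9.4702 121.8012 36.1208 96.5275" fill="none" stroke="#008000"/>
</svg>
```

viewBox `0 0 207.6805 215.2899` with mm width/height → 1 unit = 1 mm. Flip: y_m = 215.2899 − y_svg.

**Shape 1** — `<polyline>` open polyline, stroke `#008000` → cut (S832, F1366). Machine vertices: (106.5439,39.4825) → (111.5169,66.5689) → (127.4744,206.6183). Open path.

**Shape 2** — `<path>` cubic bezier, stroke `#008000` → cut (S832, F1366). Control points (SVG): P0=(83.0228,118.3577), P1=(92.7975,134.7393), P2=(9.4702,121.8012), P3=(36.1208,96.5275); sampled at t=k/3. Machine vertices: (83.0228,96.9322) → (69.2850,89.6948) → (38.6080,98.2296) → (36.1208,118.7624). Open path.

G21
G90
G0 X106.5439 Y39.4825
M3 S832
G1 X111.5169 Y66.5689 F1366
G1 X127.4744 Y206.6183 F1366
M5
G0 X83.0228 Y96.9322
M3 S832
G1 X69.2850 Y89.6948 F1366
G1 X38.6080 Y98.2296 F1366
G1 X36.1208 Y118.7624 F1366
M5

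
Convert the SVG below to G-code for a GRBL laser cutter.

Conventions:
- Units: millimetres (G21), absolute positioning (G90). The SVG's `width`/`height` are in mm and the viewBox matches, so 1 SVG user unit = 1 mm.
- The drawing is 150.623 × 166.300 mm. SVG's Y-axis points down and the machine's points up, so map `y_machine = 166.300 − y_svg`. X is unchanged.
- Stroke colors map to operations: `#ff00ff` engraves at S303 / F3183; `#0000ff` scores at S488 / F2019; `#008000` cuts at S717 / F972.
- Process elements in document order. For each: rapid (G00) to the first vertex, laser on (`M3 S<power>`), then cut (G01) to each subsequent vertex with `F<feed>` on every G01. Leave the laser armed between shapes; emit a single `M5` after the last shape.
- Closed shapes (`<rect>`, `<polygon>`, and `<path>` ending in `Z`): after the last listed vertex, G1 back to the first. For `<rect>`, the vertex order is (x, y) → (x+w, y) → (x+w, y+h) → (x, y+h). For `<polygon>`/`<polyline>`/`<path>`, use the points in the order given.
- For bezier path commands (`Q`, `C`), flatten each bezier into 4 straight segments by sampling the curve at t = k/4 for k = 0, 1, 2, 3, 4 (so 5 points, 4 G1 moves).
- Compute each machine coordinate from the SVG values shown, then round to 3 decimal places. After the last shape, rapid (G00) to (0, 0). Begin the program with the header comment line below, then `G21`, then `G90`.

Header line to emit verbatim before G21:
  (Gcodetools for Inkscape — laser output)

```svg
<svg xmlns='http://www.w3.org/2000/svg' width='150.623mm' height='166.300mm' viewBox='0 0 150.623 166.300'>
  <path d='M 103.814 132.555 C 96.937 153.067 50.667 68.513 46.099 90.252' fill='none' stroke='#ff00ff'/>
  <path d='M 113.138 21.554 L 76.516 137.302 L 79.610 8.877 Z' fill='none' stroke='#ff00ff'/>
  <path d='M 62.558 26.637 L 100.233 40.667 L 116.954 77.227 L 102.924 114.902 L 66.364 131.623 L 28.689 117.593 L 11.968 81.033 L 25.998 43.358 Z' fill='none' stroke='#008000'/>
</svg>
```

(Gcodetools for Inkscape — laser output)
G21
G90
G00 X103.814 Y33.745
M3 S303
G01 X92.537 Y34.758 F3183
G01 X74.091 Y55.357 F3183
G01 X56.077 Y75.725 F3183
G01 X46.099 Y76.048 F3183
G00 X113.138 Y144.746
M3 S303
G01 X76.516 Y28.998 F3183
G01 X79.610 Y157.423 F3183
G01 X113.138 Y144.746 F3183
G00 X62.558 Y139.663
M3 S717
G01 X100.233 Y125.633 F972
G01 X116.954 Y89.073 F972
G01 X102.924 Y51.398 F972
G01 X66.364 Y34.677 F972
G01 X28.689 Y48.707 F972
G01 X11.968 Y85.267 F972
G01 X25.998 Y122.942 F972
G01 X62.558 Y139.663 F972
M5
G00 X0.000 Y0.000

1 u = 1 mm; y_m = 166.300 − y.

[1] `<path>` cubic bezier, #ff00ff→engrave S303 F3183: (103.814,33.745) → (92.537,34.758) → (74.091,55.357) → (56.077,75.725) → (46.099,76.048)

[2] `<path>` closed polygon, #ff00ff→engrave S303 F3183: (113.138,144.746) → (76.516,28.998) → (79.610,157.423) → (113.138,144.746) (closed)

[3] `<path>` regular polygon, #008000→cut S717 F972: (62.558,139.663) → (100.233,125.633) → (116.954,89.073) → (102.924,51.398) → (66.364,34.677) → (28.689,48.707) → (11.968,85.267) → (25.998,122.942) → (62.558,139.663) (closed)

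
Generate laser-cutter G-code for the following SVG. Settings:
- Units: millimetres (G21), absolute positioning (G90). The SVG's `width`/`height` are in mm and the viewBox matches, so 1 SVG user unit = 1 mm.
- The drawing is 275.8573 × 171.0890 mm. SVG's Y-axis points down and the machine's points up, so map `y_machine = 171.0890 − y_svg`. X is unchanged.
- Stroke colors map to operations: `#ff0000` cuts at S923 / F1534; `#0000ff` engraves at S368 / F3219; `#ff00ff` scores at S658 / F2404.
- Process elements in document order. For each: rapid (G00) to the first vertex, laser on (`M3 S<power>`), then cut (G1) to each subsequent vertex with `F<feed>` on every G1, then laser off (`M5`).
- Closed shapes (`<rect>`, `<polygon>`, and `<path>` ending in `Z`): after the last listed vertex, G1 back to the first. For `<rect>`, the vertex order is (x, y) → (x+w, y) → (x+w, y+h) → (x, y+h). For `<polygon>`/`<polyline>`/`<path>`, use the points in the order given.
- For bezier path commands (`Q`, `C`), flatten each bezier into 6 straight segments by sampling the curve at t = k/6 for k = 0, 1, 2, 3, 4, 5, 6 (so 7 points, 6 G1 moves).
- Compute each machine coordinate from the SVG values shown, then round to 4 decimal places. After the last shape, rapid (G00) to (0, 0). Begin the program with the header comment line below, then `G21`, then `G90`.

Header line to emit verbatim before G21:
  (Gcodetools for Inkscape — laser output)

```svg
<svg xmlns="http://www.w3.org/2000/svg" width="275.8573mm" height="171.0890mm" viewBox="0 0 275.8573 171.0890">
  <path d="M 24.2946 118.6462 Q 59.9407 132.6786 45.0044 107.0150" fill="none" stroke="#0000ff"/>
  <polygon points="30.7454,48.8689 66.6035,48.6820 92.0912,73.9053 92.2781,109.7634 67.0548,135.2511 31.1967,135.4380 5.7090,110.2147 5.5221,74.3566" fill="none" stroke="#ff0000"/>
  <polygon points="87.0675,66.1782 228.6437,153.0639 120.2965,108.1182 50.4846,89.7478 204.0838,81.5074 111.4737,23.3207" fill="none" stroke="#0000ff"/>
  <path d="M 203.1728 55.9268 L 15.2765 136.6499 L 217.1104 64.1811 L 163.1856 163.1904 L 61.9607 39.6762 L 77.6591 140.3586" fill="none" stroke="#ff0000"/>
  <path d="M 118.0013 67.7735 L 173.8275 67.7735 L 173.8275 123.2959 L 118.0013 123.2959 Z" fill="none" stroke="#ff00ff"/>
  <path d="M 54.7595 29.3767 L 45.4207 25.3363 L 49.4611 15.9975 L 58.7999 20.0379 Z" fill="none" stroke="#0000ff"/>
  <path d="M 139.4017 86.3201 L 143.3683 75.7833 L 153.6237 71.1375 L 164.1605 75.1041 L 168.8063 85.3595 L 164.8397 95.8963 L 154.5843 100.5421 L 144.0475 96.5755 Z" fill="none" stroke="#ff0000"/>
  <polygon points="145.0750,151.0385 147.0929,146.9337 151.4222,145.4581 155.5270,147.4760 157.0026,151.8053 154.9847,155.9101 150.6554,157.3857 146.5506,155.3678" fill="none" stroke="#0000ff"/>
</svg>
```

(Gcodetools for Inkscape — laser output)
G21
G90
G00 X24.2946 Y52.4428
M3 S368
G1 X34.7716 Y48.8680 F3219
G1 X42.4384 Y47.4985 F3219
G1 X47.2951 Y48.3344 F3219
G1 X49.3417 Y51.3756 F3219
G1 X48.5781 Y56.6221 F3219
G1 X45.0044 Y64.0740 F3219
M5
G00 X30.7454 Y122.2201
M3 S923
G1 X66.6035 Y122.4070 F1534
G1 X92.0912 Y97.1837 F1534
G1 X92.2781 Y61.3256 F1534
G1 X67.0548 Y35.8379 F1534
G1 X31.1967 Y35.6510 F1534
G1 X5.7090 Y60.8743 F1534
G1 X5.5221 Y96.7324 F1534
G1 X30.7454 Y122.2201 F1534
M5
G00 X87.0675 Y104.9108
M3 S368
G1 X228.6437 Y18.0251 F3219
G1 X120.2965 Y62.9708 F3219
G1 X50.4846 Y81.3412 F3219
G1 X204.0838 Y89.5816 F3219
G1 X111.4737 Y147.7683 F3219
G1 X87.0675 Y104.9108 F3219
M5
G00 X203.1728 Y115.1622
M3 S923
G1 X15.2765 Y34.4391 F1534
G1 X217.1104 Y106.9079 F1534
G1 X163.1856 Y7.8986 F1534
G1 X61.9607 Y131.4128 F1534
G1 X77.6591 Y30.7304 F1534
M5
G00 X118.0013 Y103.3155
M3 S658
G1 X173.8275 Y103.3155 F2404
G1 X173.8275 Y47.7931 F2404
G1 X118.0013 Y47.7931 F2404
G1 X118.0013 Y103.3155 F2404
M5
G00 X54.7595 Y141.7123
M3 S368
G1 X45.4207 Y145.7527 F3219
G1 X49.4611 Y155.0915 F3219
G1 X58.7999 Y151.0511 F3219
G1 X54.7595 Y141.7123 F3219
M5
G00 X139.4017 Y84.7689
M3 S923
G1 X143.3683 Y95.3057 F1534
G1 X153.6237 Y99.9515 F1534
G1 X164.1605 Y95.9849 F1534
G1 X168.8063 Y85.7295 F1534
G1 X164.8397 Y75.1927 F1534
G1 X154.5843 Y70.5469 F1534
G1 X144.0475 Y74.5135 F1534
G1 X139.4017 Y84.7689 F1534
M5
G00 X145.0750 Y20.0505
M3 S368
G1 X147.0929 Y24.1553 F3219
G1 X151.4222 Y25.6309 F3219
G1 X155.5270 Y23.6130 F3219
G1 X157.0026 Y19.2837 F3219
G1 X154.9847 Y15.1789 F3219
G1 X150.6554 Y13.7033 F3219
G1 X146.5506 Y15.7212 F3219
G1 X145.0750 Y20.0505 F3219
M5
G00 X0.0000 Y0.0000

viewBox `0 0 275.8573 171.0890` with mm width/height → 1 unit = 1 mm. Flip: y_m = 171.0890 − y_svg.

**Shape 1** — `<path>` quadratic bezier, stroke `#0000ff` → engrave (S368, F3219). Control points (SVG): P0=(24.2946,118.6462), P1=(59.9407,132.6786), P2=(45.0044,107.0150); sampled at t=k/6. Machine vertices: (24.2946,52.4428) → (34.7716,48.8680) → (42.4384,47.4985) → (47.2951,48.3344) → (49.3417,51.3756) → (48.5781,56.6221) → (45.0044,64.0740). Open path.

**Shape 2** — `<polygon>` regular polygon, stroke `#ff0000` → cut (S923, F1534). Machine vertices: (30.7454,122.2201) → (66.6035,122.4070) → (92.0912,97.1837) → (92.2781,61.3256) → (67.0548,35.8379) → (31.1967,35.6510) → (5.7090,60.8743) → (5.5221,96.7324) → (30.7454,122.2201). Closed: final G1 returns to the first vertex.

**Shape 3** — `<polygon>` closed polygon, stroke `#0000ff` → engrave (S368, F3219). Machine vertices: (87.0675,104.9108) → (228.6437,18.0251) → (120.2965,62.9708) → (50.4846,81.3412) → (204.0838,89.5816) → (111.4737,147.7683) → (87.0675,104.9108). Closed: final G1 returns to the first vertex.

**Shape 4** — `<path>` open polyline, stroke `#ff0000` → cut (S923, F1534). Machine vertices: (203.1728,115.1622) → (15.2765,34.4391) → (217.1104,106.9079) → (163.1856,7.8986) → (61.9607,131.4128) → (77.6591,30.7304). Open path.

**Shape 5** — `<path>` rectangle, stroke `#ff00ff` → score (S658, F2404). Machine vertices: (118.0013,103.3155) → (173.8275,103.3155) → (173.8275,47.7931) → (118.0013,47.7931) → (118.0013,103.3155). Closed: final G1 returns to the first vertex.

**Shape 6** — `<path>` regular polygon, stroke `#0000ff` → engrave (S368, F3219). Machine vertices: (54.7595,141.7123) → (45.4207,145.7527) → (49.4611,155.0915) → (58.7999,151.0511) → (54.7595,141.7123). Closed: final G1 returns to the first vertex.

**Shape 7** — `<path>` regular polygon, stroke `#ff0000` → cut (S923, F1534). Machine vertices: (139.4017,84.7689) → (143.3683,95.3057) → (153.6237,99.9515) → (164.1605,95.9849) → (168.8063,85.7295) → (164.8397,75.1927) → (154.5843,70.5469) → (144.0475,74.5135) → (139.4017,84.7689). Closed: final G1 returns to the first vertex.

**Shape 8** — `<polygon>` regular polygon, stroke `#0000ff` → engrave (S368, F3219). Machine vertices: (145.0750,20.0505) → (147.0929,24.1553) → (151.4222,25.6309) → (155.5270,23.6130) → (157.0026,19.2837) → (154.9847,15.1789) → (150.6554,13.7033) → (146.5506,15.7212) → (145.0750,20.0505). Closed: final G1 returns to the first vertex.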